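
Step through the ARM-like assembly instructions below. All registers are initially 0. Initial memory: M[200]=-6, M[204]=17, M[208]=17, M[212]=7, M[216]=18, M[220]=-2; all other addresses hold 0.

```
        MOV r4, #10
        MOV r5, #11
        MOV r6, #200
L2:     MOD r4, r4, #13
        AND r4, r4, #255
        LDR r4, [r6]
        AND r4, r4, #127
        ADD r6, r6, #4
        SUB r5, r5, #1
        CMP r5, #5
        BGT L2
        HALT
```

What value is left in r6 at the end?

224

after MOV r4, #10: r4=10
after MOV r5, #11: r5=11
after MOV r6, #200: r6=200
after MOD r4, r4, #13: r4=10%13=10
after AND r4, r4, #255: r4=10&255=10
after LDR r4, [r6]: r4=M[200]=-6
after AND r4, r4, #127: r4=(-6)&127=122
after ADD r6, r6, #4: r6=200+4=204
after SUB r5, r5, #1: r5=11-1=10
CMP r5, #5  (cmp 10,5)
BGT L2: taken
after MOD r4, r4, #13: r4=122%13=5
after AND r4, r4, #255: r4=5&255=5
after LDR r4, [r6]: r4=M[204]=17
after AND r4, r4, #127: r4=17&127=17
after ADD r6, r6, #4: r6=204+4=208
after SUB r5, r5, #1: r5=10-1=9
CMP r5, #5  (cmp 9,5)
BGT L2: taken
after MOD r4, r4, #13: r4=17%13=4
after AND r4, r4, #255: r4=4&255=4
after LDR r4, [r6]: r4=M[208]=17
after AND r4, r4, #127: r4=17&127=17
after ADD r6, r6, #4: r6=208+4=212
after SUB r5, r5, #1: r5=9-1=8
CMP r5, #5  (cmp 8,5)
BGT L2: taken
after MOD r4, r4, #13: r4=17%13=4
after AND r4, r4, #255: r4=4&255=4
after LDR r4, [r6]: r4=M[212]=7
after AND r4, r4, #127: r4=7&127=7
after ADD r6, r6, #4: r6=212+4=216
after SUB r5, r5, #1: r5=8-1=7
CMP r5, #5  (cmp 7,5)
BGT L2: taken
after MOD r4, r4, #13: r4=7%13=7
after AND r4, r4, #255: r4=7&255=7
after LDR r4, [r6]: r4=M[216]=18
after AND r4, r4, #127: r4=18&127=18
after ADD r6, r6, #4: r6=216+4=220
after SUB r5, r5, #1: r5=7-1=6
CMP r5, #5  (cmp 6,5)
BGT L2: taken
after MOD r4, r4, #13: r4=18%13=5
after AND r4, r4, #255: r4=5&255=5
after LDR r4, [r6]: r4=M[220]=-2
after AND r4, r4, #127: r4=(-2)&127=126
after ADD r6, r6, #4: r6=220+4=224
after SUB r5, r5, #1: r5=6-1=5
CMP r5, #5  (cmp 5,5)
BGT L2: not taken
halt.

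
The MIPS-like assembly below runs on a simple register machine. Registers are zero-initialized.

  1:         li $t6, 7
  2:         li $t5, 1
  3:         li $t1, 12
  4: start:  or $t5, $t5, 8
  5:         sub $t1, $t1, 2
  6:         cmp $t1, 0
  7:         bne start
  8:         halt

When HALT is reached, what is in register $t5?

after li $t6, 7: $t6=7
after li $t5, 1: $t5=1
after li $t1, 12: $t1=12
after or $t5, $t5, 8: $t5=1|8=9
after sub $t1, $t1, 2: $t1=12-2=10
cmp $t1, 0  (cmp 10,0)
bne start: taken
after or $t5, $t5, 8: $t5=9|8=9
after sub $t1, $t1, 2: $t1=10-2=8
cmp $t1, 0  (cmp 8,0)
bne start: taken
after or $t5, $t5, 8: $t5=9|8=9
after sub $t1, $t1, 2: $t1=8-2=6
cmp $t1, 0  (cmp 6,0)
bne start: taken
after or $t5, $t5, 8: $t5=9|8=9
after sub $t1, $t1, 2: $t1=6-2=4
cmp $t1, 0  (cmp 4,0)
bne start: taken
after or $t5, $t5, 8: $t5=9|8=9
after sub $t1, $t1, 2: $t1=4-2=2
cmp $t1, 0  (cmp 2,0)
bne start: taken
after or $t5, $t5, 8: $t5=9|8=9
after sub $t1, $t1, 2: $t1=2-2=0
cmp $t1, 0  (cmp 0,0)
bne start: not taken
halt.

9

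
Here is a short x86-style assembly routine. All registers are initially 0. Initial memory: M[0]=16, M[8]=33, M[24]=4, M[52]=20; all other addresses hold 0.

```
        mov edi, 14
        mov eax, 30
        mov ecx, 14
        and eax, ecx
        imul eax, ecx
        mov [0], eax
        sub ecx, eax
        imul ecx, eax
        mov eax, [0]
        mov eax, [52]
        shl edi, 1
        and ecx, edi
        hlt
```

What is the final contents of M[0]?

196

mov edi, 14 → edi=14
mov eax, 30 → eax=30
mov ecx, 14 → ecx=14
and eax, ecx → eax=30&14=14
imul eax, ecx → eax=14*14=196
mov [0], eax → M[0]=196
sub ecx, eax → ecx=14-196=-182
imul ecx, eax → ecx=(-182)*196=-35672
mov eax, [0] → eax=M[0]=196
mov eax, [52] → eax=M[52]=20
shl edi, 1 → edi=14<<1=28
and ecx, edi → ecx=(-35672)&28=8
halt.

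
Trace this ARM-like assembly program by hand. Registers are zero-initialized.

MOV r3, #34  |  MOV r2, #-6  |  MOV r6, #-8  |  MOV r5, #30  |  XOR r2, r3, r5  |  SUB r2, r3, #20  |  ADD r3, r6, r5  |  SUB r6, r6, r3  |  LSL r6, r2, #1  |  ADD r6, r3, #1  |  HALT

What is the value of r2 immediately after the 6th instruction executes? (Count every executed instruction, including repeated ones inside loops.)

14

MOV r3, #34 → r3=34
MOV r2, #-6 → r2=-6
MOV r6, #-8 → r6=-8
MOV r5, #30 → r5=30
XOR r2, r3, r5 → r2=34^30=60
SUB r2, r3, #20 → r2=34-20=14
After step 6: r2 = 14.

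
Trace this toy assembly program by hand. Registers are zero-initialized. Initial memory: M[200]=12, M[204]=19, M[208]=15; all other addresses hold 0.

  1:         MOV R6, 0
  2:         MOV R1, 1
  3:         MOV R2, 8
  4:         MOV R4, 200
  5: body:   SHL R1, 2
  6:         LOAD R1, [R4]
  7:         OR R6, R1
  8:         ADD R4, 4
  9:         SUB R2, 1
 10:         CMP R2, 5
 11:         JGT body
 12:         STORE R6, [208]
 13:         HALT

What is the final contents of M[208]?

after MOV R6, 0: R6=0
after MOV R1, 1: R1=1
after MOV R2, 8: R2=8
after MOV R4, 200: R4=200
after SHL R1, 2: R1=1<<2=4
after LOAD R1, [R4]: R1=M[200]=12
after OR R6, R1: R6=0|12=12
after ADD R4, 4: R4=200+4=204
after SUB R2, 1: R2=8-1=7
CMP R2, 5  (cmp 7,5)
JGT body: taken
after SHL R1, 2: R1=12<<2=48
after LOAD R1, [R4]: R1=M[204]=19
after OR R6, R1: R6=12|19=31
after ADD R4, 4: R4=204+4=208
after SUB R2, 1: R2=7-1=6
CMP R2, 5  (cmp 6,5)
JGT body: taken
after SHL R1, 2: R1=19<<2=76
after LOAD R1, [R4]: R1=M[208]=15
after OR R6, R1: R6=31|15=31
after ADD R4, 4: R4=208+4=212
after SUB R2, 1: R2=6-1=5
CMP R2, 5  (cmp 5,5)
JGT body: not taken
STORE R6, [208] → M[208]=31
halt.

31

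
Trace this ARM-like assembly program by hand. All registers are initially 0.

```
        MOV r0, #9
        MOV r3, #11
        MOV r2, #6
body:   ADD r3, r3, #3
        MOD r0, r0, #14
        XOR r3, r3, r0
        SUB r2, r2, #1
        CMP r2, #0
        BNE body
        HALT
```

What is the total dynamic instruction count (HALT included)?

r0=9
r3=11
r2=6
r3=11+3=14
r0=9%14=9
r3=14^9=7
r2=6-1=5
CMP r2, #0  (cmp 5,0)
BNE body: taken
r3=7+3=10
r0=9%14=9
r3=10^9=3
r2=5-1=4
CMP r2, #0  (cmp 4,0)
BNE body: taken
r3=3+3=6
r0=9%14=9
r3=6^9=15
r2=4-1=3
CMP r2, #0  (cmp 3,0)
BNE body: taken
r3=15+3=18
r0=9%14=9
r3=18^9=27
r2=3-1=2
CMP r2, #0  (cmp 2,0)
BNE body: taken
r3=27+3=30
r0=9%14=9
r3=30^9=23
r2=2-1=1
CMP r2, #0  (cmp 1,0)
BNE body: taken
r3=23+3=26
r0=9%14=9
r3=26^9=19
r2=1-1=0
CMP r2, #0  (cmp 0,0)
BNE body: not taken
halt.
Total executed instructions: 40.

40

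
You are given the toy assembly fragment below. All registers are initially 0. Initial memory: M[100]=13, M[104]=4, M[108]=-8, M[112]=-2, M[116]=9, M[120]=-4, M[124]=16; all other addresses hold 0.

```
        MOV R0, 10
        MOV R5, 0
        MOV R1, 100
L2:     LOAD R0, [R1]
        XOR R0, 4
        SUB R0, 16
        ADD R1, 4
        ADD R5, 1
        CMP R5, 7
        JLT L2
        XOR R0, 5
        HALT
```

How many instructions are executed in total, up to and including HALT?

54

MOV R0, 10 → R0=10
MOV R5, 0 → R5=0
MOV R1, 100 → R1=100
LOAD R0, [R1] → R0=M[100]=13
XOR R0, 4 → R0=13^4=9
SUB R0, 16 → R0=9-16=-7
ADD R1, 4 → R1=100+4=104
ADD R5, 1 → R5=0+1=1
CMP R5, 7  (cmp 1,7)
JLT L2: taken
LOAD R0, [R1] → R0=M[104]=4
XOR R0, 4 → R0=4^4=0
SUB R0, 16 → R0=0-16=-16
ADD R1, 4 → R1=104+4=108
ADD R5, 1 → R5=1+1=2
CMP R5, 7  (cmp 2,7)
JLT L2: taken
LOAD R0, [R1] → R0=M[108]=-8
XOR R0, 4 → R0=(-8)^4=-4
SUB R0, 16 → R0=(-4)-16=-20
ADD R1, 4 → R1=108+4=112
ADD R5, 1 → R5=2+1=3
CMP R5, 7  (cmp 3,7)
JLT L2: taken
LOAD R0, [R1] → R0=M[112]=-2
XOR R0, 4 → R0=(-2)^4=-6
SUB R0, 16 → R0=(-6)-16=-22
ADD R1, 4 → R1=112+4=116
ADD R5, 1 → R5=3+1=4
CMP R5, 7  (cmp 4,7)
JLT L2: taken
LOAD R0, [R1] → R0=M[116]=9
XOR R0, 4 → R0=9^4=13
SUB R0, 16 → R0=13-16=-3
ADD R1, 4 → R1=116+4=120
ADD R5, 1 → R5=4+1=5
CMP R5, 7  (cmp 5,7)
JLT L2: taken
LOAD R0, [R1] → R0=M[120]=-4
XOR R0, 4 → R0=(-4)^4=-8
SUB R0, 16 → R0=(-8)-16=-24
ADD R1, 4 → R1=120+4=124
ADD R5, 1 → R5=5+1=6
CMP R5, 7  (cmp 6,7)
JLT L2: taken
LOAD R0, [R1] → R0=M[124]=16
XOR R0, 4 → R0=16^4=20
SUB R0, 16 → R0=20-16=4
ADD R1, 4 → R1=124+4=128
ADD R5, 1 → R5=6+1=7
CMP R5, 7  (cmp 7,7)
JLT L2: not taken
XOR R0, 5 → R0=4^5=1
halt.
Total executed instructions: 54.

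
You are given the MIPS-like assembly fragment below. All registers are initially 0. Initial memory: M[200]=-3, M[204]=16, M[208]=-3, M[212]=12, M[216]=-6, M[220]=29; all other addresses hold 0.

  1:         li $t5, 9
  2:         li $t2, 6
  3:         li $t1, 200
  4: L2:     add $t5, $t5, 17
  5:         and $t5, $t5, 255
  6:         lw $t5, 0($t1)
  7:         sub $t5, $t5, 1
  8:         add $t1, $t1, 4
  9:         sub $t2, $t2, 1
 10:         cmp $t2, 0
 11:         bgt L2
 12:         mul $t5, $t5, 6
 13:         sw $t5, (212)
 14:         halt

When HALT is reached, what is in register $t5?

li $t5, 9 → $t5=9
li $t2, 6 → $t2=6
li $t1, 200 → $t1=200
add $t5, $t5, 17 → $t5=9+17=26
and $t5, $t5, 255 → $t5=26&255=26
lw $t5, 0($t1) → $t5=M[200]=-3
sub $t5, $t5, 1 → $t5=(-3)-1=-4
add $t1, $t1, 4 → $t1=200+4=204
sub $t2, $t2, 1 → $t2=6-1=5
cmp $t2, 0  (cmp 5,0)
bgt L2: taken
add $t5, $t5, 17 → $t5=(-4)+17=13
and $t5, $t5, 255 → $t5=13&255=13
lw $t5, 0($t1) → $t5=M[204]=16
sub $t5, $t5, 1 → $t5=16-1=15
add $t1, $t1, 4 → $t1=204+4=208
sub $t2, $t2, 1 → $t2=5-1=4
cmp $t2, 0  (cmp 4,0)
bgt L2: taken
add $t5, $t5, 17 → $t5=15+17=32
and $t5, $t5, 255 → $t5=32&255=32
lw $t5, 0($t1) → $t5=M[208]=-3
sub $t5, $t5, 1 → $t5=(-3)-1=-4
add $t1, $t1, 4 → $t1=208+4=212
sub $t2, $t2, 1 → $t2=4-1=3
cmp $t2, 0  (cmp 3,0)
bgt L2: taken
add $t5, $t5, 17 → $t5=(-4)+17=13
and $t5, $t5, 255 → $t5=13&255=13
lw $t5, 0($t1) → $t5=M[212]=12
sub $t5, $t5, 1 → $t5=12-1=11
add $t1, $t1, 4 → $t1=212+4=216
sub $t2, $t2, 1 → $t2=3-1=2
cmp $t2, 0  (cmp 2,0)
bgt L2: taken
add $t5, $t5, 17 → $t5=11+17=28
and $t5, $t5, 255 → $t5=28&255=28
lw $t5, 0($t1) → $t5=M[216]=-6
sub $t5, $t5, 1 → $t5=(-6)-1=-7
add $t1, $t1, 4 → $t1=216+4=220
sub $t2, $t2, 1 → $t2=2-1=1
cmp $t2, 0  (cmp 1,0)
bgt L2: taken
add $t5, $t5, 17 → $t5=(-7)+17=10
and $t5, $t5, 255 → $t5=10&255=10
lw $t5, 0($t1) → $t5=M[220]=29
sub $t5, $t5, 1 → $t5=29-1=28
add $t1, $t1, 4 → $t1=220+4=224
sub $t2, $t2, 1 → $t2=1-1=0
cmp $t2, 0  (cmp 0,0)
bgt L2: not taken
mul $t5, $t5, 6 → $t5=28*6=168
sw $t5, (212) → M[212]=168
halt.

168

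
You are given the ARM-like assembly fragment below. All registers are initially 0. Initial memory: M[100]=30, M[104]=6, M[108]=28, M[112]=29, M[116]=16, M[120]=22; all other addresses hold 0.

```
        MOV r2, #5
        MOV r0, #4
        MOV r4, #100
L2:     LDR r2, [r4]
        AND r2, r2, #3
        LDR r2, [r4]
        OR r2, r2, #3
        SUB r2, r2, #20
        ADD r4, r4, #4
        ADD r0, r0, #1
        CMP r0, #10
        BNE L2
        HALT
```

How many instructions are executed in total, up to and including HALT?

r2=5
r0=4
r4=100
r2=M[100]=30
r2=30&3=2
r2=M[100]=30
r2=30|3=31
r2=31-20=11
r4=100+4=104
r0=4+1=5
CMP r0, #10  (cmp 5,10)
BNE L2: taken
r2=M[104]=6
r2=6&3=2
r2=M[104]=6
r2=6|3=7
r2=7-20=-13
r4=104+4=108
r0=5+1=6
CMP r0, #10  (cmp 6,10)
BNE L2: taken
r2=M[108]=28
r2=28&3=0
r2=M[108]=28
r2=28|3=31
r2=31-20=11
r4=108+4=112
r0=6+1=7
CMP r0, #10  (cmp 7,10)
BNE L2: taken
r2=M[112]=29
r2=29&3=1
r2=M[112]=29
r2=29|3=31
r2=31-20=11
r4=112+4=116
r0=7+1=8
CMP r0, #10  (cmp 8,10)
BNE L2: taken
r2=M[116]=16
r2=16&3=0
r2=M[116]=16
r2=16|3=19
r2=19-20=-1
r4=116+4=120
r0=8+1=9
CMP r0, #10  (cmp 9,10)
BNE L2: taken
r2=M[120]=22
r2=22&3=2
r2=M[120]=22
r2=22|3=23
r2=23-20=3
r4=120+4=124
r0=9+1=10
CMP r0, #10  (cmp 10,10)
BNE L2: not taken
halt.
Total executed instructions: 58.

58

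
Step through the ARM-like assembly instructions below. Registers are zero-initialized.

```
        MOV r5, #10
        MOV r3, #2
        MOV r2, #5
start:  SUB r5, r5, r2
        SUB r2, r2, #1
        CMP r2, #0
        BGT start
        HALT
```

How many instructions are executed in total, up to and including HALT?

24

r5=10
r3=2
r2=5
r5=10-5=5
r2=5-1=4
CMP r2, #0  (cmp 4,0)
BGT start: taken
r5=5-4=1
r2=4-1=3
CMP r2, #0  (cmp 3,0)
BGT start: taken
r5=1-3=-2
r2=3-1=2
CMP r2, #0  (cmp 2,0)
BGT start: taken
r5=(-2)-2=-4
r2=2-1=1
CMP r2, #0  (cmp 1,0)
BGT start: taken
r5=(-4)-1=-5
r2=1-1=0
CMP r2, #0  (cmp 0,0)
BGT start: not taken
halt.
Total executed instructions: 24.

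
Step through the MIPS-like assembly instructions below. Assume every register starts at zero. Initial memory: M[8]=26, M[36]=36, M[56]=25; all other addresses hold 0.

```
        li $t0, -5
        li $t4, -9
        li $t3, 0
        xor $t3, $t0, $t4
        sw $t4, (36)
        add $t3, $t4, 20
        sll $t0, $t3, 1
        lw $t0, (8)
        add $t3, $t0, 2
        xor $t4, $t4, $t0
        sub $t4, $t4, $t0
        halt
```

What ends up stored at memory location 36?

-9

$t0=-5
$t4=-9
$t3=0
$t3=(-5)^(-9)=12
sw $t4, (36) → M[36]=-9
$t3=(-9)+20=11
$t0=11<<1=22
$t0=M[8]=26
$t3=26+2=28
$t4=(-9)^26=-19
$t4=(-19)-26=-45
halt.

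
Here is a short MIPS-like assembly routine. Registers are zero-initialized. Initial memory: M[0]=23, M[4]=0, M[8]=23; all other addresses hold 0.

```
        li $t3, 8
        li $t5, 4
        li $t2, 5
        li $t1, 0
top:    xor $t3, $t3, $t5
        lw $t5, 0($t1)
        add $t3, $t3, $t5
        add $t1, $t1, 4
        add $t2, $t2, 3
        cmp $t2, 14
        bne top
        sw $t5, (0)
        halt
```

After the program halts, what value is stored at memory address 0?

23

li $t3, 8 → $t3=8
li $t5, 4 → $t5=4
li $t2, 5 → $t2=5
li $t1, 0 → $t1=0
xor $t3, $t3, $t5 → $t3=8^4=12
lw $t5, 0($t1) → $t5=M[0]=23
add $t3, $t3, $t5 → $t3=12+23=35
add $t1, $t1, 4 → $t1=0+4=4
add $t2, $t2, 3 → $t2=5+3=8
cmp $t2, 14  (cmp 8,14)
bne top: taken
xor $t3, $t3, $t5 → $t3=35^23=52
lw $t5, 0($t1) → $t5=M[4]=0
add $t3, $t3, $t5 → $t3=52+0=52
add $t1, $t1, 4 → $t1=4+4=8
add $t2, $t2, 3 → $t2=8+3=11
cmp $t2, 14  (cmp 11,14)
bne top: taken
xor $t3, $t3, $t5 → $t3=52^0=52
lw $t5, 0($t1) → $t5=M[8]=23
add $t3, $t3, $t5 → $t3=52+23=75
add $t1, $t1, 4 → $t1=8+4=12
add $t2, $t2, 3 → $t2=11+3=14
cmp $t2, 14  (cmp 14,14)
bne top: not taken
sw $t5, (0) → M[0]=23
halt.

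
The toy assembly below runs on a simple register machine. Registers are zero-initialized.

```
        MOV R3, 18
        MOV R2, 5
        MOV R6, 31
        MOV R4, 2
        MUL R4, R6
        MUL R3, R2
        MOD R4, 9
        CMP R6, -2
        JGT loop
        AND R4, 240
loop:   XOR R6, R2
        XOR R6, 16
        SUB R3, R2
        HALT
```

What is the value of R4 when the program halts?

R3=18
R2=5
R6=31
R4=2
R4=2*31=62
R3=18*5=90
R4=62%9=8
CMP R6, -2  (cmp 31,-2)
JGT loop: taken
R6=31^5=26
R6=26^16=10
R3=90-5=85
halt.

8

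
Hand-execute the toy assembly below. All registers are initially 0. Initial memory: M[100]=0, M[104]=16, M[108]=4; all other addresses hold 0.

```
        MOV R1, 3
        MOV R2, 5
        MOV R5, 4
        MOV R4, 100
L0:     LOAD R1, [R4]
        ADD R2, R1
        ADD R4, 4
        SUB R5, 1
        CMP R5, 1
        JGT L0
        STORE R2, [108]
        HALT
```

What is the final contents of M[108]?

after MOV R1, 3: R1=3
after MOV R2, 5: R2=5
after MOV R5, 4: R5=4
after MOV R4, 100: R4=100
after LOAD R1, [R4]: R1=M[100]=0
after ADD R2, R1: R2=5+0=5
after ADD R4, 4: R4=100+4=104
after SUB R5, 1: R5=4-1=3
CMP R5, 1  (cmp 3,1)
JGT L0: taken
after LOAD R1, [R4]: R1=M[104]=16
after ADD R2, R1: R2=5+16=21
after ADD R4, 4: R4=104+4=108
after SUB R5, 1: R5=3-1=2
CMP R5, 1  (cmp 2,1)
JGT L0: taken
after LOAD R1, [R4]: R1=M[108]=4
after ADD R2, R1: R2=21+4=25
after ADD R4, 4: R4=108+4=112
after SUB R5, 1: R5=2-1=1
CMP R5, 1  (cmp 1,1)
JGT L0: not taken
STORE R2, [108] → M[108]=25
halt.

25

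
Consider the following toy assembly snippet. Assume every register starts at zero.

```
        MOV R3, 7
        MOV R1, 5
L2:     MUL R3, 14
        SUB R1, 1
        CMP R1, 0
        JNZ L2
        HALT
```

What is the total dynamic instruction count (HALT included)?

23

R3=7
R1=5
R3=7*14=98
R1=5-1=4
CMP R1, 0  (cmp 4,0)
JNZ L2: taken
R3=98*14=1372
R1=4-1=3
CMP R1, 0  (cmp 3,0)
JNZ L2: taken
R3=1372*14=19208
R1=3-1=2
CMP R1, 0  (cmp 2,0)
JNZ L2: taken
R3=19208*14=268912
R1=2-1=1
CMP R1, 0  (cmp 1,0)
JNZ L2: taken
R3=268912*14=3764768
R1=1-1=0
CMP R1, 0  (cmp 0,0)
JNZ L2: not taken
halt.
Total executed instructions: 23.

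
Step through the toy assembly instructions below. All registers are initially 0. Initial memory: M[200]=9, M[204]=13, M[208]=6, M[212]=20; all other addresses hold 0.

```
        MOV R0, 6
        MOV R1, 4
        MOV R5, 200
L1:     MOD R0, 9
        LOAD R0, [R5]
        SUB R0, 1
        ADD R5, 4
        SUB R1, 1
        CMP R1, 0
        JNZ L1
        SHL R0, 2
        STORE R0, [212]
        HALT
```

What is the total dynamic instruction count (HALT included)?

34

R0=6
R1=4
R5=200
R0=6%9=6
R0=M[200]=9
R0=9-1=8
R5=200+4=204
R1=4-1=3
CMP R1, 0  (cmp 3,0)
JNZ L1: taken
R0=8%9=8
R0=M[204]=13
R0=13-1=12
R5=204+4=208
R1=3-1=2
CMP R1, 0  (cmp 2,0)
JNZ L1: taken
R0=12%9=3
R0=M[208]=6
R0=6-1=5
R5=208+4=212
R1=2-1=1
CMP R1, 0  (cmp 1,0)
JNZ L1: taken
R0=5%9=5
R0=M[212]=20
R0=20-1=19
R5=212+4=216
R1=1-1=0
CMP R1, 0  (cmp 0,0)
JNZ L1: not taken
R0=19<<2=76
STORE R0, [212] → M[212]=76
halt.
Total executed instructions: 34.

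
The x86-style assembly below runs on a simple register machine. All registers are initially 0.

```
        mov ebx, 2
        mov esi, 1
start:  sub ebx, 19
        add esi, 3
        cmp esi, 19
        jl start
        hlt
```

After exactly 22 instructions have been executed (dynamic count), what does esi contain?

16

mov ebx, 2 → ebx=2
mov esi, 1 → esi=1
sub ebx, 19 → ebx=2-19=-17
add esi, 3 → esi=1+3=4
cmp esi, 19  (cmp 4,19)
jl start: taken
sub ebx, 19 → ebx=(-17)-19=-36
add esi, 3 → esi=4+3=7
cmp esi, 19  (cmp 7,19)
jl start: taken
sub ebx, 19 → ebx=(-36)-19=-55
add esi, 3 → esi=7+3=10
cmp esi, 19  (cmp 10,19)
jl start: taken
sub ebx, 19 → ebx=(-55)-19=-74
add esi, 3 → esi=10+3=13
cmp esi, 19  (cmp 13,19)
jl start: taken
sub ebx, 19 → ebx=(-74)-19=-93
add esi, 3 → esi=13+3=16
cmp esi, 19  (cmp 16,19)
jl start: taken
After step 22: esi = 16.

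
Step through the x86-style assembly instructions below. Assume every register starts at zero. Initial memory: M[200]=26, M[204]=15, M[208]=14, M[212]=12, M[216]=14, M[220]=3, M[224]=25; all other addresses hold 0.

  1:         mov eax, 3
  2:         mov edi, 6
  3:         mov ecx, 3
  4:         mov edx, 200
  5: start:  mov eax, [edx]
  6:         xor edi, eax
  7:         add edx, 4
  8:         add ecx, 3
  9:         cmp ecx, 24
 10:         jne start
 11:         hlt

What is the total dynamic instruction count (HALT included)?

47

mov eax, 3 → eax=3
mov edi, 6 → edi=6
mov ecx, 3 → ecx=3
mov edx, 200 → edx=200
mov eax, [edx] → eax=M[200]=26
xor edi, eax → edi=6^26=28
add edx, 4 → edx=200+4=204
add ecx, 3 → ecx=3+3=6
cmp ecx, 24  (cmp 6,24)
jne start: taken
mov eax, [edx] → eax=M[204]=15
xor edi, eax → edi=28^15=19
add edx, 4 → edx=204+4=208
add ecx, 3 → ecx=6+3=9
cmp ecx, 24  (cmp 9,24)
jne start: taken
mov eax, [edx] → eax=M[208]=14
xor edi, eax → edi=19^14=29
add edx, 4 → edx=208+4=212
add ecx, 3 → ecx=9+3=12
cmp ecx, 24  (cmp 12,24)
jne start: taken
mov eax, [edx] → eax=M[212]=12
xor edi, eax → edi=29^12=17
add edx, 4 → edx=212+4=216
add ecx, 3 → ecx=12+3=15
cmp ecx, 24  (cmp 15,24)
jne start: taken
mov eax, [edx] → eax=M[216]=14
xor edi, eax → edi=17^14=31
add edx, 4 → edx=216+4=220
add ecx, 3 → ecx=15+3=18
cmp ecx, 24  (cmp 18,24)
jne start: taken
mov eax, [edx] → eax=M[220]=3
xor edi, eax → edi=31^3=28
add edx, 4 → edx=220+4=224
add ecx, 3 → ecx=18+3=21
cmp ecx, 24  (cmp 21,24)
jne start: taken
mov eax, [edx] → eax=M[224]=25
xor edi, eax → edi=28^25=5
add edx, 4 → edx=224+4=228
add ecx, 3 → ecx=21+3=24
cmp ecx, 24  (cmp 24,24)
jne start: not taken
halt.
Total executed instructions: 47.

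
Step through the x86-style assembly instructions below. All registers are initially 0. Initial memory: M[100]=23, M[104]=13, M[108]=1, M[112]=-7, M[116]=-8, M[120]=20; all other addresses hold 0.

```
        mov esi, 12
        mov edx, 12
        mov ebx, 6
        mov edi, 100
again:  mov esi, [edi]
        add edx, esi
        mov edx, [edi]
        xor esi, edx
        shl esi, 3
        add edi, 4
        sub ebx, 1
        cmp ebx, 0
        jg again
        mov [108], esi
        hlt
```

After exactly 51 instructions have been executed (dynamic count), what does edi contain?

120

mov esi, 12 → esi=12
mov edx, 12 → edx=12
mov ebx, 6 → ebx=6
mov edi, 100 → edi=100
mov esi, [edi] → esi=M[100]=23
add edx, esi → edx=12+23=35
mov edx, [edi] → edx=M[100]=23
xor esi, edx → esi=23^23=0
shl esi, 3 → esi=0<<3=0
add edi, 4 → edi=100+4=104
sub ebx, 1 → ebx=6-1=5
cmp ebx, 0  (cmp 5,0)
jg again: taken
mov esi, [edi] → esi=M[104]=13
add edx, esi → edx=23+13=36
mov edx, [edi] → edx=M[104]=13
xor esi, edx → esi=13^13=0
shl esi, 3 → esi=0<<3=0
add edi, 4 → edi=104+4=108
sub ebx, 1 → ebx=5-1=4
cmp ebx, 0  (cmp 4,0)
jg again: taken
mov esi, [edi] → esi=M[108]=1
add edx, esi → edx=13+1=14
mov edx, [edi] → edx=M[108]=1
xor esi, edx → esi=1^1=0
shl esi, 3 → esi=0<<3=0
add edi, 4 → edi=108+4=112
sub ebx, 1 → ebx=4-1=3
cmp ebx, 0  (cmp 3,0)
jg again: taken
mov esi, [edi] → esi=M[112]=-7
add edx, esi → edx=1+(-7)=-6
mov edx, [edi] → edx=M[112]=-7
xor esi, edx → esi=(-7)^(-7)=0
shl esi, 3 → esi=0<<3=0
add edi, 4 → edi=112+4=116
sub ebx, 1 → ebx=3-1=2
cmp ebx, 0  (cmp 2,0)
jg again: taken
mov esi, [edi] → esi=M[116]=-8
add edx, esi → edx=(-7)+(-8)=-15
mov edx, [edi] → edx=M[116]=-8
xor esi, edx → esi=(-8)^(-8)=0
shl esi, 3 → esi=0<<3=0
add edi, 4 → edi=116+4=120
sub ebx, 1 → ebx=2-1=1
cmp ebx, 0  (cmp 1,0)
jg again: taken
mov esi, [edi] → esi=M[120]=20
add edx, esi → edx=(-8)+20=12
After step 51: edi = 120.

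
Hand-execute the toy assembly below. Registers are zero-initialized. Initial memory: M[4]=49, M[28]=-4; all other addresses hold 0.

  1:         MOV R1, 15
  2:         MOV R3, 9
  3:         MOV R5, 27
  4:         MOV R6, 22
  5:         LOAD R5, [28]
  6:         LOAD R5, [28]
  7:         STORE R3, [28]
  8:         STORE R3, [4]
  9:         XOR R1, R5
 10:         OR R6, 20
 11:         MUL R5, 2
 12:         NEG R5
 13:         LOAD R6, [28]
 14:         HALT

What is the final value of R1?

-13

R1=15
R3=9
R5=27
R6=22
R5=M[28]=-4
R5=M[28]=-4
STORE R3, [28] → M[28]=9
STORE R3, [4] → M[4]=9
R1=15^(-4)=-13
R6=22|20=22
R5=(-4)*2=-8
R5=-(-8)=8
R6=M[28]=9
halt.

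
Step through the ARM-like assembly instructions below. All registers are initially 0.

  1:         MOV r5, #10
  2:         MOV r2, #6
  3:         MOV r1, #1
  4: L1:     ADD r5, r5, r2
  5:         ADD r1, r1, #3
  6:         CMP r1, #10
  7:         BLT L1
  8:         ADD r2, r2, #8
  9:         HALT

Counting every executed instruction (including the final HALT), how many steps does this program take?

MOV r5, #10 → r5=10
MOV r2, #6 → r2=6
MOV r1, #1 → r1=1
ADD r5, r5, r2 → r5=10+6=16
ADD r1, r1, #3 → r1=1+3=4
CMP r1, #10  (cmp 4,10)
BLT L1: taken
ADD r5, r5, r2 → r5=16+6=22
ADD r1, r1, #3 → r1=4+3=7
CMP r1, #10  (cmp 7,10)
BLT L1: taken
ADD r5, r5, r2 → r5=22+6=28
ADD r1, r1, #3 → r1=7+3=10
CMP r1, #10  (cmp 10,10)
BLT L1: not taken
ADD r2, r2, #8 → r2=6+8=14
halt.
Total executed instructions: 17.

17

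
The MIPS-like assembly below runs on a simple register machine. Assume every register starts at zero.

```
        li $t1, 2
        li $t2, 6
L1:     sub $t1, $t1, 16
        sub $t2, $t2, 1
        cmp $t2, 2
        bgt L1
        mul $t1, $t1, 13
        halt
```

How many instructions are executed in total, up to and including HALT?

after li $t1, 2: $t1=2
after li $t2, 6: $t2=6
after sub $t1, $t1, 16: $t1=2-16=-14
after sub $t2, $t2, 1: $t2=6-1=5
cmp $t2, 2  (cmp 5,2)
bgt L1: taken
after sub $t1, $t1, 16: $t1=(-14)-16=-30
after sub $t2, $t2, 1: $t2=5-1=4
cmp $t2, 2  (cmp 4,2)
bgt L1: taken
after sub $t1, $t1, 16: $t1=(-30)-16=-46
after sub $t2, $t2, 1: $t2=4-1=3
cmp $t2, 2  (cmp 3,2)
bgt L1: taken
after sub $t1, $t1, 16: $t1=(-46)-16=-62
after sub $t2, $t2, 1: $t2=3-1=2
cmp $t2, 2  (cmp 2,2)
bgt L1: not taken
after mul $t1, $t1, 13: $t1=(-62)*13=-806
halt.
Total executed instructions: 20.

20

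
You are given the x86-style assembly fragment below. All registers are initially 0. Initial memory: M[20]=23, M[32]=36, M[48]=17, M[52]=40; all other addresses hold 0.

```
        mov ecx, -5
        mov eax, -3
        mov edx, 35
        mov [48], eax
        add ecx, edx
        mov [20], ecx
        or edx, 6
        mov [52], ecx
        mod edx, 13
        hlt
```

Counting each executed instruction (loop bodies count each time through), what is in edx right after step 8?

39

after mov ecx, -5: ecx=-5
after mov eax, -3: eax=-3
after mov edx, 35: edx=35
mov [48], eax → M[48]=-3
after add ecx, edx: ecx=(-5)+35=30
mov [20], ecx → M[20]=30
after or edx, 6: edx=35|6=39
mov [52], ecx → M[52]=30
After step 8: edx = 39.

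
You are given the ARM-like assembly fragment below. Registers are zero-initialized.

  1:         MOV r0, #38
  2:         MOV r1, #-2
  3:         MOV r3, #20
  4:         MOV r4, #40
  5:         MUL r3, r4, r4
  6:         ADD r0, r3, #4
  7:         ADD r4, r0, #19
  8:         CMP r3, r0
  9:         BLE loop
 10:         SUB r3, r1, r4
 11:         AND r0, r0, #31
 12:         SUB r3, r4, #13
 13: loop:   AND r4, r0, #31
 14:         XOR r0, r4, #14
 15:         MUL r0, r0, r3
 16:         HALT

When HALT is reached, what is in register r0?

16000

r0=38
r1=-2
r3=20
r4=40
r3=40*40=1600
r0=1600+4=1604
r4=1604+19=1623
CMP r3, r0  (cmp 1600,1604)
BLE loop: taken
r4=1604&31=4
r0=4^14=10
r0=10*1600=16000
halt.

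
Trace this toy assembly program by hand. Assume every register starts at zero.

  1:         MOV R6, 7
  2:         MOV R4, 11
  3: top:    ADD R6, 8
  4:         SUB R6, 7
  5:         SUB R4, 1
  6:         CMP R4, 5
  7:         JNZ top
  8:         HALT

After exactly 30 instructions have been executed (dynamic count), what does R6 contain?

after MOV R6, 7: R6=7
after MOV R4, 11: R4=11
after ADD R6, 8: R6=7+8=15
after SUB R6, 7: R6=15-7=8
after SUB R4, 1: R4=11-1=10
CMP R4, 5  (cmp 10,5)
JNZ top: taken
after ADD R6, 8: R6=8+8=16
after SUB R6, 7: R6=16-7=9
after SUB R4, 1: R4=10-1=9
CMP R4, 5  (cmp 9,5)
JNZ top: taken
after ADD R6, 8: R6=9+8=17
after SUB R6, 7: R6=17-7=10
after SUB R4, 1: R4=9-1=8
CMP R4, 5  (cmp 8,5)
JNZ top: taken
after ADD R6, 8: R6=10+8=18
after SUB R6, 7: R6=18-7=11
after SUB R4, 1: R4=8-1=7
CMP R4, 5  (cmp 7,5)
JNZ top: taken
after ADD R6, 8: R6=11+8=19
after SUB R6, 7: R6=19-7=12
after SUB R4, 1: R4=7-1=6
CMP R4, 5  (cmp 6,5)
JNZ top: taken
after ADD R6, 8: R6=12+8=20
after SUB R6, 7: R6=20-7=13
after SUB R4, 1: R4=6-1=5
After step 30: R6 = 13.

13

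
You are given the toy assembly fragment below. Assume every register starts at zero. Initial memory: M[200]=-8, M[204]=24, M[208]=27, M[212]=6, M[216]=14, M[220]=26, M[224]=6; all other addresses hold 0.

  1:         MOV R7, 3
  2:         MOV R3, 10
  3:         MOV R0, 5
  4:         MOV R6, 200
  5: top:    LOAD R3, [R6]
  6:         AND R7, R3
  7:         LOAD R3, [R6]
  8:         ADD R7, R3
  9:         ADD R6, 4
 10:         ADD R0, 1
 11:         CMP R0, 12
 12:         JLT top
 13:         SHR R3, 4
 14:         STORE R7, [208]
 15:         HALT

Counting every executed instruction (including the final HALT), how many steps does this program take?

after MOV R7, 3: R7=3
after MOV R3, 10: R3=10
after MOV R0, 5: R0=5
after MOV R6, 200: R6=200
after LOAD R3, [R6]: R3=M[200]=-8
after AND R7, R3: R7=3&(-8)=0
after LOAD R3, [R6]: R3=M[200]=-8
after ADD R7, R3: R7=0+(-8)=-8
after ADD R6, 4: R6=200+4=204
after ADD R0, 1: R0=5+1=6
CMP R0, 12  (cmp 6,12)
JLT top: taken
after LOAD R3, [R6]: R3=M[204]=24
after AND R7, R3: R7=(-8)&24=24
after LOAD R3, [R6]: R3=M[204]=24
after ADD R7, R3: R7=24+24=48
after ADD R6, 4: R6=204+4=208
after ADD R0, 1: R0=6+1=7
CMP R0, 12  (cmp 7,12)
JLT top: taken
after LOAD R3, [R6]: R3=M[208]=27
after AND R7, R3: R7=48&27=16
after LOAD R3, [R6]: R3=M[208]=27
after ADD R7, R3: R7=16+27=43
after ADD R6, 4: R6=208+4=212
after ADD R0, 1: R0=7+1=8
CMP R0, 12  (cmp 8,12)
JLT top: taken
after LOAD R3, [R6]: R3=M[212]=6
after AND R7, R3: R7=43&6=2
after LOAD R3, [R6]: R3=M[212]=6
after ADD R7, R3: R7=2+6=8
after ADD R6, 4: R6=212+4=216
after ADD R0, 1: R0=8+1=9
CMP R0, 12  (cmp 9,12)
JLT top: taken
after LOAD R3, [R6]: R3=M[216]=14
after AND R7, R3: R7=8&14=8
after LOAD R3, [R6]: R3=M[216]=14
after ADD R7, R3: R7=8+14=22
after ADD R6, 4: R6=216+4=220
after ADD R0, 1: R0=9+1=10
CMP R0, 12  (cmp 10,12)
JLT top: taken
after LOAD R3, [R6]: R3=M[220]=26
after AND R7, R3: R7=22&26=18
after LOAD R3, [R6]: R3=M[220]=26
after ADD R7, R3: R7=18+26=44
after ADD R6, 4: R6=220+4=224
after ADD R0, 1: R0=10+1=11
CMP R0, 12  (cmp 11,12)
JLT top: taken
after LOAD R3, [R6]: R3=M[224]=6
after AND R7, R3: R7=44&6=4
after LOAD R3, [R6]: R3=M[224]=6
after ADD R7, R3: R7=4+6=10
after ADD R6, 4: R6=224+4=228
after ADD R0, 1: R0=11+1=12
CMP R0, 12  (cmp 12,12)
JLT top: not taken
after SHR R3, 4: R3=6>>4=0
STORE R7, [208] → M[208]=10
halt.
Total executed instructions: 63.

63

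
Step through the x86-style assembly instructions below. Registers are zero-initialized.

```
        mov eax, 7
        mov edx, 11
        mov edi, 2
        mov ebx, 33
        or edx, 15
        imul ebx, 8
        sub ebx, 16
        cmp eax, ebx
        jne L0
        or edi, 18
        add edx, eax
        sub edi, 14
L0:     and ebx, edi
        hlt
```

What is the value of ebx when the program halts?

mov eax, 7 → eax=7
mov edx, 11 → edx=11
mov edi, 2 → edi=2
mov ebx, 33 → ebx=33
or edx, 15 → edx=11|15=15
imul ebx, 8 → ebx=33*8=264
sub ebx, 16 → ebx=264-16=248
cmp eax, ebx  (cmp 7,248)
jne L0: taken
and ebx, edi → ebx=248&2=0
halt.

0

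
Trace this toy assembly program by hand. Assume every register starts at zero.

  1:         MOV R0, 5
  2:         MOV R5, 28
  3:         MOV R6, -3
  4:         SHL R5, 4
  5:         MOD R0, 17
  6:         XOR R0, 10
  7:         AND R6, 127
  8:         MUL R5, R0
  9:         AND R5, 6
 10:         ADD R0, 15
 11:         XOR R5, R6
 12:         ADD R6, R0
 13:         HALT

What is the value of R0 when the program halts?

30

R0=5
R5=28
R6=-3
R5=28<<4=448
R0=5%17=5
R0=5^10=15
R6=(-3)&127=125
R5=448*15=6720
R5=6720&6=0
R0=15+15=30
R5=0^125=125
R6=125+30=155
halt.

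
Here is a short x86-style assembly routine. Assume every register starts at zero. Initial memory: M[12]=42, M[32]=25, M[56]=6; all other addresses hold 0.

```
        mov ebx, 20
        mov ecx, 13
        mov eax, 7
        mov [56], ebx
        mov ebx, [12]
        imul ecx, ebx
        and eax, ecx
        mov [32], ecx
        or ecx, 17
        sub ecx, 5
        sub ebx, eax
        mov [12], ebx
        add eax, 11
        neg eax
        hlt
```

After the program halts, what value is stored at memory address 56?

20

after mov ebx, 20: ebx=20
after mov ecx, 13: ecx=13
after mov eax, 7: eax=7
mov [56], ebx → M[56]=20
after mov ebx, [12]: ebx=M[12]=42
after imul ecx, ebx: ecx=13*42=546
after and eax, ecx: eax=7&546=2
mov [32], ecx → M[32]=546
after or ecx, 17: ecx=546|17=563
after sub ecx, 5: ecx=563-5=558
after sub ebx, eax: ebx=42-2=40
mov [12], ebx → M[12]=40
after add eax, 11: eax=2+11=13
after neg eax: eax=-(13)=-13
halt.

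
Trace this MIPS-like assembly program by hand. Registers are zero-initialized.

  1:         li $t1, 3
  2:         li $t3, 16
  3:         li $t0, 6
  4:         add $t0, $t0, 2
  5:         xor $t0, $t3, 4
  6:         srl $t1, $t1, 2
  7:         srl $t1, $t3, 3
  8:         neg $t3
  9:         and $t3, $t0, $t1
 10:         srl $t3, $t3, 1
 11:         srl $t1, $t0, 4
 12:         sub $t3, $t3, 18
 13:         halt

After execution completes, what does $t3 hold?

-18

li $t1, 3 → $t1=3
li $t3, 16 → $t3=16
li $t0, 6 → $t0=6
add $t0, $t0, 2 → $t0=6+2=8
xor $t0, $t3, 4 → $t0=16^4=20
srl $t1, $t1, 2 → $t1=3>>2=0
srl $t1, $t3, 3 → $t1=16>>3=2
neg $t3 → $t3=-(16)=-16
and $t3, $t0, $t1 → $t3=20&2=0
srl $t3, $t3, 1 → $t3=0>>1=0
srl $t1, $t0, 4 → $t1=20>>4=1
sub $t3, $t3, 18 → $t3=0-18=-18
halt.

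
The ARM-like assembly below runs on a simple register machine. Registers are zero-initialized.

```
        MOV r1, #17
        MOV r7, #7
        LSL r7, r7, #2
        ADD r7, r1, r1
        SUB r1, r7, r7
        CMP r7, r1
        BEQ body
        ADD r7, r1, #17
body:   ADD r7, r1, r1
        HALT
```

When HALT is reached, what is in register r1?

after MOV r1, #17: r1=17
after MOV r7, #7: r7=7
after LSL r7, r7, #2: r7=7<<2=28
after ADD r7, r1, r1: r7=17+17=34
after SUB r1, r7, r7: r1=34-34=0
CMP r7, r1  (cmp 34,0)
BEQ body: not taken
after ADD r7, r1, #17: r7=0+17=17
after ADD r7, r1, r1: r7=0+0=0
halt.

0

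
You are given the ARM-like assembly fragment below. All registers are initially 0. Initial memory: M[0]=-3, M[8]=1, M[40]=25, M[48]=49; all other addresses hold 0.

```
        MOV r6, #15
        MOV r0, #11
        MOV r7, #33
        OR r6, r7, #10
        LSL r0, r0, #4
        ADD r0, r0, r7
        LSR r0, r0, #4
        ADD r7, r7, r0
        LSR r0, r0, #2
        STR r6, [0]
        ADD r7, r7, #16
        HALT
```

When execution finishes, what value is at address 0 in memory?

43

r6=15
r0=11
r7=33
r6=33|10=43
r0=11<<4=176
r0=176+33=209
r0=209>>4=13
r7=33+13=46
r0=13>>2=3
STR r6, [0] → M[0]=43
r7=46+16=62
halt.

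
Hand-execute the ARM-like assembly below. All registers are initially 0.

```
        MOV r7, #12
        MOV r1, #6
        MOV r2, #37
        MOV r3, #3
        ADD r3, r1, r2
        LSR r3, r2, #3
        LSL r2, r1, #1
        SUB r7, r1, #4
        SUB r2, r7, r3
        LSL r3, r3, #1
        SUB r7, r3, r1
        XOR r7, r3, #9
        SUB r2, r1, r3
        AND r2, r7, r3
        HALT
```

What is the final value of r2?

MOV r7, #12 → r7=12
MOV r1, #6 → r1=6
MOV r2, #37 → r2=37
MOV r3, #3 → r3=3
ADD r3, r1, r2 → r3=6+37=43
LSR r3, r2, #3 → r3=37>>3=4
LSL r2, r1, #1 → r2=6<<1=12
SUB r7, r1, #4 → r7=6-4=2
SUB r2, r7, r3 → r2=2-4=-2
LSL r3, r3, #1 → r3=4<<1=8
SUB r7, r3, r1 → r7=8-6=2
XOR r7, r3, #9 → r7=8^9=1
SUB r2, r1, r3 → r2=6-8=-2
AND r2, r7, r3 → r2=1&8=0
halt.

0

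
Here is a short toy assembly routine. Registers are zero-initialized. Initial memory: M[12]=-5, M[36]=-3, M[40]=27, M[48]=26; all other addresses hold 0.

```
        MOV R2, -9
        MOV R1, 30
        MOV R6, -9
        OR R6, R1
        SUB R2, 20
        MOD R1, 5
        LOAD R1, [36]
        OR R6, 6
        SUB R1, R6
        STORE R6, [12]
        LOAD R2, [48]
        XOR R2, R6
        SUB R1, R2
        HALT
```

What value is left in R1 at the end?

25

MOV R2, -9 → R2=-9
MOV R1, 30 → R1=30
MOV R6, -9 → R6=-9
OR R6, R1 → R6=(-9)|30=-1
SUB R2, 20 → R2=(-9)-20=-29
MOD R1, 5 → R1=30%5=0
LOAD R1, [36] → R1=M[36]=-3
OR R6, 6 → R6=(-1)|6=-1
SUB R1, R6 → R1=(-3)-(-1)=-2
STORE R6, [12] → M[12]=-1
LOAD R2, [48] → R2=M[48]=26
XOR R2, R6 → R2=26^(-1)=-27
SUB R1, R2 → R1=(-2)-(-27)=25
halt.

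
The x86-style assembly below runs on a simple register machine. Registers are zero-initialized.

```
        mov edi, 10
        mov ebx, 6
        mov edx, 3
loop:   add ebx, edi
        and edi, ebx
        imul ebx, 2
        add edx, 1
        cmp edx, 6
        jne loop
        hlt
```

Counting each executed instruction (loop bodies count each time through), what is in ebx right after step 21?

after mov edi, 10: edi=10
after mov ebx, 6: ebx=6
after mov edx, 3: edx=3
after add ebx, edi: ebx=6+10=16
after and edi, ebx: edi=10&16=0
after imul ebx, 2: ebx=16*2=32
after add edx, 1: edx=3+1=4
cmp edx, 6  (cmp 4,6)
jne loop: taken
after add ebx, edi: ebx=32+0=32
after and edi, ebx: edi=0&32=0
after imul ebx, 2: ebx=32*2=64
after add edx, 1: edx=4+1=5
cmp edx, 6  (cmp 5,6)
jne loop: taken
after add ebx, edi: ebx=64+0=64
after and edi, ebx: edi=0&64=0
after imul ebx, 2: ebx=64*2=128
after add edx, 1: edx=5+1=6
cmp edx, 6  (cmp 6,6)
jne loop: not taken
After step 21: ebx = 128.

128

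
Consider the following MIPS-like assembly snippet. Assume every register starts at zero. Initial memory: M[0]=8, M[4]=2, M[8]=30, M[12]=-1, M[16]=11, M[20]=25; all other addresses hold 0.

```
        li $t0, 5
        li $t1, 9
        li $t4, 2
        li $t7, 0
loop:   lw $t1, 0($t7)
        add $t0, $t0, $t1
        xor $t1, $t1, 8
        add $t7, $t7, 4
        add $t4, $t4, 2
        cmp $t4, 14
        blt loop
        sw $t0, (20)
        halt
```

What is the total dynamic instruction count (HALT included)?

$t0=5
$t1=9
$t4=2
$t7=0
$t1=M[0]=8
$t0=5+8=13
$t1=8^8=0
$t7=0+4=4
$t4=2+2=4
cmp $t4, 14  (cmp 4,14)
blt loop: taken
$t1=M[4]=2
$t0=13+2=15
$t1=2^8=10
$t7=4+4=8
$t4=4+2=6
cmp $t4, 14  (cmp 6,14)
blt loop: taken
$t1=M[8]=30
$t0=15+30=45
$t1=30^8=22
$t7=8+4=12
$t4=6+2=8
cmp $t4, 14  (cmp 8,14)
blt loop: taken
$t1=M[12]=-1
$t0=45+(-1)=44
$t1=(-1)^8=-9
$t7=12+4=16
$t4=8+2=10
cmp $t4, 14  (cmp 10,14)
blt loop: taken
$t1=M[16]=11
$t0=44+11=55
$t1=11^8=3
$t7=16+4=20
$t4=10+2=12
cmp $t4, 14  (cmp 12,14)
blt loop: taken
$t1=M[20]=25
$t0=55+25=80
$t1=25^8=17
$t7=20+4=24
$t4=12+2=14
cmp $t4, 14  (cmp 14,14)
blt loop: not taken
sw $t0, (20) → M[20]=80
halt.
Total executed instructions: 48.

48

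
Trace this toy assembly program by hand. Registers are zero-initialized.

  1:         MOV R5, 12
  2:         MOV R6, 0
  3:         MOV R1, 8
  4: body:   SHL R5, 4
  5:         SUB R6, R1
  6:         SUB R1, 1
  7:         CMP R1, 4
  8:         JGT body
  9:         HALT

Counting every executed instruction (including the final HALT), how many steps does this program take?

24

R5=12
R6=0
R1=8
R5=12<<4=192
R6=0-8=-8
R1=8-1=7
CMP R1, 4  (cmp 7,4)
JGT body: taken
R5=192<<4=3072
R6=(-8)-7=-15
R1=7-1=6
CMP R1, 4  (cmp 6,4)
JGT body: taken
R5=3072<<4=49152
R6=(-15)-6=-21
R1=6-1=5
CMP R1, 4  (cmp 5,4)
JGT body: taken
R5=49152<<4=786432
R6=(-21)-5=-26
R1=5-1=4
CMP R1, 4  (cmp 4,4)
JGT body: not taken
halt.
Total executed instructions: 24.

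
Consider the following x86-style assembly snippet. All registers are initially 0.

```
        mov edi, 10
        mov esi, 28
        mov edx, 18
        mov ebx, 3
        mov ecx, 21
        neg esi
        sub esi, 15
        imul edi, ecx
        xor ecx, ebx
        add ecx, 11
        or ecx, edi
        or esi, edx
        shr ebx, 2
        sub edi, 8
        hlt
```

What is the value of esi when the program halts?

after mov edi, 10: edi=10
after mov esi, 28: esi=28
after mov edx, 18: edx=18
after mov ebx, 3: ebx=3
after mov ecx, 21: ecx=21
after neg esi: esi=-(28)=-28
after sub esi, 15: esi=(-28)-15=-43
after imul edi, ecx: edi=10*21=210
after xor ecx, ebx: ecx=21^3=22
after add ecx, 11: ecx=22+11=33
after or ecx, edi: ecx=33|210=243
after or esi, edx: esi=(-43)|18=-41
after shr ebx, 2: ebx=3>>2=0
after sub edi, 8: edi=210-8=202
halt.

-41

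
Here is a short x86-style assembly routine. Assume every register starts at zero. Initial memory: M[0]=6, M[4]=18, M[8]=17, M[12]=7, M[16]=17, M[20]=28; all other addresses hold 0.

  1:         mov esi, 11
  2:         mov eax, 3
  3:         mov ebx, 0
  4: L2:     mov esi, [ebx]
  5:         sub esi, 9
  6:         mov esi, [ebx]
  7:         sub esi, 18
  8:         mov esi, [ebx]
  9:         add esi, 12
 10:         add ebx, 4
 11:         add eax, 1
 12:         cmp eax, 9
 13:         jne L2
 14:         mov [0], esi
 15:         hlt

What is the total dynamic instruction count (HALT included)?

mov esi, 11 → esi=11
mov eax, 3 → eax=3
mov ebx, 0 → ebx=0
mov esi, [ebx] → esi=M[0]=6
sub esi, 9 → esi=6-9=-3
mov esi, [ebx] → esi=M[0]=6
sub esi, 18 → esi=6-18=-12
mov esi, [ebx] → esi=M[0]=6
add esi, 12 → esi=6+12=18
add ebx, 4 → ebx=0+4=4
add eax, 1 → eax=3+1=4
cmp eax, 9  (cmp 4,9)
jne L2: taken
mov esi, [ebx] → esi=M[4]=18
sub esi, 9 → esi=18-9=9
mov esi, [ebx] → esi=M[4]=18
sub esi, 18 → esi=18-18=0
mov esi, [ebx] → esi=M[4]=18
add esi, 12 → esi=18+12=30
add ebx, 4 → ebx=4+4=8
add eax, 1 → eax=4+1=5
cmp eax, 9  (cmp 5,9)
jne L2: taken
mov esi, [ebx] → esi=M[8]=17
sub esi, 9 → esi=17-9=8
mov esi, [ebx] → esi=M[8]=17
sub esi, 18 → esi=17-18=-1
mov esi, [ebx] → esi=M[8]=17
add esi, 12 → esi=17+12=29
add ebx, 4 → ebx=8+4=12
add eax, 1 → eax=5+1=6
cmp eax, 9  (cmp 6,9)
jne L2: taken
mov esi, [ebx] → esi=M[12]=7
sub esi, 9 → esi=7-9=-2
mov esi, [ebx] → esi=M[12]=7
sub esi, 18 → esi=7-18=-11
mov esi, [ebx] → esi=M[12]=7
add esi, 12 → esi=7+12=19
add ebx, 4 → ebx=12+4=16
add eax, 1 → eax=6+1=7
cmp eax, 9  (cmp 7,9)
jne L2: taken
mov esi, [ebx] → esi=M[16]=17
sub esi, 9 → esi=17-9=8
mov esi, [ebx] → esi=M[16]=17
sub esi, 18 → esi=17-18=-1
mov esi, [ebx] → esi=M[16]=17
add esi, 12 → esi=17+12=29
add ebx, 4 → ebx=16+4=20
add eax, 1 → eax=7+1=8
cmp eax, 9  (cmp 8,9)
jne L2: taken
mov esi, [ebx] → esi=M[20]=28
sub esi, 9 → esi=28-9=19
mov esi, [ebx] → esi=M[20]=28
sub esi, 18 → esi=28-18=10
mov esi, [ebx] → esi=M[20]=28
add esi, 12 → esi=28+12=40
add ebx, 4 → ebx=20+4=24
add eax, 1 → eax=8+1=9
cmp eax, 9  (cmp 9,9)
jne L2: not taken
mov [0], esi → M[0]=40
halt.
Total executed instructions: 65.

65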